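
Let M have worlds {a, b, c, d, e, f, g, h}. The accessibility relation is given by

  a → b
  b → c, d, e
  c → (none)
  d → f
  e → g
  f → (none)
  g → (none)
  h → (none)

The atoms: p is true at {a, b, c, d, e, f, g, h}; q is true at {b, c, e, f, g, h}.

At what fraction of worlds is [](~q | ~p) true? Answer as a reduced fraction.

a: successors {b}; ~q | ~p there: b:F. ✗
b: successors {c, d, e}; ~q | ~p there: c:F, d:T, e:F. ✗
c: no successors, so [](~q | ~p) holds vacuously. ✓
d: successors {f}; ~q | ~p there: f:F. ✗
e: successors {g}; ~q | ~p there: g:F. ✗
f: no successors, so [](~q | ~p) holds vacuously. ✓
g: no successors, so [](~q | ~p) holds vacuously. ✓
h: no successors, so [](~q | ~p) holds vacuously. ✓
That's 4 of 8 worlds, so 4/8 = 1/2.

1/2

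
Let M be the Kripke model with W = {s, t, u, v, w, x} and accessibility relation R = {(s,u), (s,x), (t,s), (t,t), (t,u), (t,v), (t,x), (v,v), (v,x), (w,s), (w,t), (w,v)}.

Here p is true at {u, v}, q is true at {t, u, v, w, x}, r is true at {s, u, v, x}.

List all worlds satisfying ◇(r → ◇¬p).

s: successors {u, x}; r → ◇¬p there: u:F, x:F. ✗
t: successors {s, t, u, v, x}; r → ◇¬p there: s:T, t:T, u:F, v:T, x:F. ✓
u: no successors, so ◇(r → ◇¬p) fails. ✗
v: successors {v, x}; r → ◇¬p there: v:T, x:F. ✓
w: successors {s, t, v}; r → ◇¬p there: s:T, t:T, v:T. ✓
x: no successors, so ◇(r → ◇¬p) fails. ✗

{t, v, w}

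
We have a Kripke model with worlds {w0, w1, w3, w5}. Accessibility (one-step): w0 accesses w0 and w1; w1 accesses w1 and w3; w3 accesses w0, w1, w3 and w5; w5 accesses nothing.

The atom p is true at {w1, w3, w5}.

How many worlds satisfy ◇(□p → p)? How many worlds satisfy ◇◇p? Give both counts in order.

3 and 3

For ◇(□p → p):
w0: successors {w0, w1}; □p → p there: w0:T, w1:T. ✓
w1: successors {w1, w3}; □p → p there: w1:T, w3:T. ✓
w3: successors {w0, w1, w3, w5}; □p → p there: w0:T, w1:T, w3:T, w5:T. ✓
w5: no successors, so ◇(□p → p) fails. ✗
— 3 worlds.
For ◇◇p:
w0: successors {w0, w1}; ◇p there: w0:T, w1:T. ✓
w1: successors {w1, w3}; ◇p there: w1:T, w3:T. ✓
w3: successors {w0, w1, w3, w5}; ◇p there: w0:T, w1:T, w3:T, w5:F. ✓
w5: no successors, so ◇◇p fails. ✗
— 3 worlds.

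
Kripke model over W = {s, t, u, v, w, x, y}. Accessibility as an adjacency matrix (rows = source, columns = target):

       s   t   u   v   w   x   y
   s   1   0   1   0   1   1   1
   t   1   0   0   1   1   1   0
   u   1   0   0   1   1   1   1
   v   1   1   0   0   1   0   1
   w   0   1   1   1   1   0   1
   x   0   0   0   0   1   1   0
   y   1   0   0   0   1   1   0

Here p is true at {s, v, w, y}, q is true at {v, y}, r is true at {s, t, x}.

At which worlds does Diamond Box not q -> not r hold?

s: Diamond Box not q is T, not r is F. ✗
t: Diamond Box not q is T, not r is F. ✗
u: Diamond Box not q is T, not r is T. ✓
v: Diamond Box not q is T, not r is T. ✓
w: Diamond Box not q is T, not r is T. ✓
x: Diamond Box not q is T, not r is F. ✗
y: Diamond Box not q is T, not r is T. ✓

{u, v, w, y}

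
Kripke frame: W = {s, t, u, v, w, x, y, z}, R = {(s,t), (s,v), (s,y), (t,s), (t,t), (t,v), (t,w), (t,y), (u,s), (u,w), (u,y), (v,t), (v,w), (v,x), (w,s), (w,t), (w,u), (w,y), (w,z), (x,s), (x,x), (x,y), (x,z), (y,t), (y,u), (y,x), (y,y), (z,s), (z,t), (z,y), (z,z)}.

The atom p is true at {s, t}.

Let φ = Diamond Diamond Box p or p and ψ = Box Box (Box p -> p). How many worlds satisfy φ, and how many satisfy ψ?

2 and 8

For Diamond Diamond Box p or p:
s: Diamond Diamond Box p is F, p is T. ✓
t: Diamond Diamond Box p is F, p is T. ✓
u: Diamond Diamond Box p is F, p is F. ✗
v: Diamond Diamond Box p is F, p is F. ✗
w: Diamond Diamond Box p is F, p is F. ✗
x: Diamond Diamond Box p is F, p is F. ✗
y: Diamond Diamond Box p is F, p is F. ✗
z: Diamond Diamond Box p is F, p is F. ✗
— 2 worlds.
For Box Box (Box p -> p):
s: successors {t, v, y}; Box (Box p -> p) there: t:T, v:T, y:T. ✓
t: successors {s, t, v, w, y}; Box (Box p -> p) there: s:T, t:T, v:T, w:T, y:T. ✓
u: successors {s, w, y}; Box (Box p -> p) there: s:T, w:T, y:T. ✓
v: successors {t, w, x}; Box (Box p -> p) there: t:T, w:T, x:T. ✓
w: successors {s, t, u, y, z}; Box (Box p -> p) there: s:T, t:T, u:T, y:T, z:T. ✓
x: successors {s, x, y, z}; Box (Box p -> p) there: s:T, x:T, y:T, z:T. ✓
y: successors {t, u, x, y}; Box (Box p -> p) there: t:T, u:T, x:T, y:T. ✓
z: successors {s, t, y, z}; Box (Box p -> p) there: s:T, t:T, y:T, z:T. ✓
— 8 worlds.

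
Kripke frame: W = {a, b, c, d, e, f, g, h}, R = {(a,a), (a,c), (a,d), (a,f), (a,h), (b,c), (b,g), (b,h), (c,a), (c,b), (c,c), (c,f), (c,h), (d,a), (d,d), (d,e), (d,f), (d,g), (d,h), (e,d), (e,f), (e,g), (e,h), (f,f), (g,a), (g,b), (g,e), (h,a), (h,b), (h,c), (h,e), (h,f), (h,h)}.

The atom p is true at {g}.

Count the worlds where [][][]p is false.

a: successors {a, c, d, f, h}; [][]p there: a:F, c:F, d:F, f:F, h:F. ✗
b: successors {c, g, h}; [][]p there: c:F, g:F, h:F. ✗
c: successors {a, b, c, f, h}; [][]p there: a:F, b:F, c:F, f:F, h:F. ✗
d: successors {a, d, e, f, g, h}; [][]p there: a:F, d:F, e:F, f:F, g:F, h:F. ✗
e: successors {d, f, g, h}; [][]p there: d:F, f:F, g:F, h:F. ✗
f: successors {f}; [][]p there: f:F. ✗
g: successors {a, b, e}; [][]p there: a:F, b:F, e:F. ✗
h: successors {a, b, c, e, f, h}; [][]p there: a:F, b:F, c:F, e:F, f:F, h:F. ✗
Satisfying worlds: ∅.
So [][][]p fails at the other 8 worlds.

8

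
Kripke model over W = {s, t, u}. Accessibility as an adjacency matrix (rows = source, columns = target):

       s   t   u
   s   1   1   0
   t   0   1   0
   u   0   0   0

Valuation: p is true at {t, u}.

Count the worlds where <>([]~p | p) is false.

1

s: successors {s, t}; []~p | p there: s:F, t:T. ✓
t: successors {t}; []~p | p there: t:T. ✓
u: no successors, so <>([]~p | p) fails. ✗
Satisfying worlds: {s, t}.
So <>([]~p | p) fails at the other 1 world.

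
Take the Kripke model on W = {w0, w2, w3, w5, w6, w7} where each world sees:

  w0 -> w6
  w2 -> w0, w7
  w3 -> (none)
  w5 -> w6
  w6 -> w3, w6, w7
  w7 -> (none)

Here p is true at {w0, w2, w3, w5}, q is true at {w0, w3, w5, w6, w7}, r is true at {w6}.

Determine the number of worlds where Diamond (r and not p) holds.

w0: successors {w6}; r and not p there: w6:T. ✓
w2: successors {w0, w7}; r and not p there: w0:F, w7:F. ✗
w3: no successors, so Diamond (r and not p) fails. ✗
w5: successors {w6}; r and not p there: w6:T. ✓
w6: successors {w3, w6, w7}; r and not p there: w3:F, w6:T, w7:F. ✓
w7: no successors, so Diamond (r and not p) fails. ✗
Satisfying worlds: {w0, w5, w6}.

3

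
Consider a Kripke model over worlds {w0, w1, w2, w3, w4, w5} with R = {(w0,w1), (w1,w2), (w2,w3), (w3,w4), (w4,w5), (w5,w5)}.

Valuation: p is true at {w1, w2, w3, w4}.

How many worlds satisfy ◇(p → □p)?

5

w0: successors {w1}; p → □p there: w1:T. ✓
w1: successors {w2}; p → □p there: w2:T. ✓
w2: successors {w3}; p → □p there: w3:T. ✓
w3: successors {w4}; p → □p there: w4:F. ✗
w4: successors {w5}; p → □p there: w5:T. ✓
w5: successors {w5}; p → □p there: w5:T. ✓
Satisfying worlds: {w0, w1, w2, w4, w5}.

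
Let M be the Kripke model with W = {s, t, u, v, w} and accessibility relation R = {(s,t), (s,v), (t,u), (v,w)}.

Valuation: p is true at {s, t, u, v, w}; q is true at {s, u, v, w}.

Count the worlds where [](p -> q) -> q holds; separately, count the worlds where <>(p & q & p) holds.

For [](p -> q) -> q:
s: [](p -> q) is F, q is T. ✓
t: [](p -> q) is T, q is F. ✗
u: [](p -> q) is T, q is T. ✓
v: [](p -> q) is T, q is T. ✓
w: [](p -> q) is T, q is T. ✓
— 4 worlds.
For <>(p & q & p):
s: successors {t, v}; p & q & p there: t:F, v:T. ✓
t: successors {u}; p & q & p there: u:T. ✓
u: no successors, so <>(p & q & p) fails. ✗
v: successors {w}; p & q & p there: w:T. ✓
w: no successors, so <>(p & q & p) fails. ✗
— 3 worlds.

4 and 3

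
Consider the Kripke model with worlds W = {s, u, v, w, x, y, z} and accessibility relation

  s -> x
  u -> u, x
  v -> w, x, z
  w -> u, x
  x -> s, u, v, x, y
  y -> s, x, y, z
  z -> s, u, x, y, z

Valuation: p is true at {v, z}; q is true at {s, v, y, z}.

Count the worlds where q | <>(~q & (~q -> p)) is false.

s: q is T, <>(~q & (~q -> p)) is F. ✓
u: q is F, <>(~q & (~q -> p)) is F. ✗
v: q is T, <>(~q & (~q -> p)) is F. ✓
w: q is F, <>(~q & (~q -> p)) is F. ✗
x: q is F, <>(~q & (~q -> p)) is F. ✗
y: q is T, <>(~q & (~q -> p)) is F. ✓
z: q is T, <>(~q & (~q -> p)) is F. ✓
Satisfying worlds: {s, v, y, z}.
So q | <>(~q & (~q -> p)) fails at the other 3 worlds.

3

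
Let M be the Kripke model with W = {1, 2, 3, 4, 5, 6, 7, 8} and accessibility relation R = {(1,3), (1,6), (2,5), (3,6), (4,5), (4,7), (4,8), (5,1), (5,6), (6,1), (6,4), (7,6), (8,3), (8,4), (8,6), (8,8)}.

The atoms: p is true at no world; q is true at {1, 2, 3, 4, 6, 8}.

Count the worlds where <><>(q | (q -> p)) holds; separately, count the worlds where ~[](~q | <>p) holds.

For <><>(q | (q -> p)):
1: successors {3, 6}; <>(q | (q -> p)) there: 3:T, 6:T. ✓
2: successors {5}; <>(q | (q -> p)) there: 5:T. ✓
3: successors {6}; <>(q | (q -> p)) there: 6:T. ✓
4: successors {5, 7, 8}; <>(q | (q -> p)) there: 5:T, 7:T, 8:T. ✓
5: successors {1, 6}; <>(q | (q -> p)) there: 1:T, 6:T. ✓
6: successors {1, 4}; <>(q | (q -> p)) there: 1:T, 4:T. ✓
7: successors {6}; <>(q | (q -> p)) there: 6:T. ✓
8: successors {3, 4, 6, 8}; <>(q | (q -> p)) there: 3:T, 4:T, 6:T, 8:T. ✓
— 8 worlds.
For ~[](~q | <>p):
1: [](~q | <>p) is F. ✓
2: [](~q | <>p) is T. ✗
3: [](~q | <>p) is F. ✓
4: [](~q | <>p) is F. ✓
5: [](~q | <>p) is F. ✓
6: [](~q | <>p) is F. ✓
7: [](~q | <>p) is F. ✓
8: [](~q | <>p) is F. ✓
— 7 worlds.

8 and 7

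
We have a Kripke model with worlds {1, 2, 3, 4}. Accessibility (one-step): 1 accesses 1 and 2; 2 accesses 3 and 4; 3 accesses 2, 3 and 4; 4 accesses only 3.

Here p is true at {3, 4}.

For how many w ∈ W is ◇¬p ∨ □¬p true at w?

2

1: ◇¬p is T, □¬p is T. ✓
2: ◇¬p is F, □¬p is F. ✗
3: ◇¬p is T, □¬p is F. ✓
4: ◇¬p is F, □¬p is F. ✗
Satisfying worlds: {1, 3}.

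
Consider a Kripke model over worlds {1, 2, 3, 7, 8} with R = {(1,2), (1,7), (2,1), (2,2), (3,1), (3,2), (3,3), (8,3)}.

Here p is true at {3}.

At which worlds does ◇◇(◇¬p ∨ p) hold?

{1, 2, 3, 8}

1: successors {2, 7}; ◇(◇¬p ∨ p) there: 2:T, 7:F. ✓
2: successors {1, 2}; ◇(◇¬p ∨ p) there: 1:T, 2:T. ✓
3: successors {1, 2, 3}; ◇(◇¬p ∨ p) there: 1:T, 2:T, 3:T. ✓
7: no successors, so ◇◇(◇¬p ∨ p) fails. ✗
8: successors {3}; ◇(◇¬p ∨ p) there: 3:T. ✓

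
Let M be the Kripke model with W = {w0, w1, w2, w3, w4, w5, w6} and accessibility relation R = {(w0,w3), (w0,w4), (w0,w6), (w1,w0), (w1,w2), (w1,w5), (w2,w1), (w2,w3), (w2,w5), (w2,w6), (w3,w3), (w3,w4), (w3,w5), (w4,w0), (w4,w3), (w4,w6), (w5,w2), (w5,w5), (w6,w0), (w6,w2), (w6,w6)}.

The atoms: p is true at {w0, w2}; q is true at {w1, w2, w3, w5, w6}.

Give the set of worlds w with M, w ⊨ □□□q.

w0: successors {w3, w4, w6}; □□q there: w3:F, w4:F, w6:F. ✗
w1: successors {w0, w2, w5}; □□q there: w0:F, w2:F, w5:T. ✗
w2: successors {w1, w3, w5, w6}; □□q there: w1:F, w3:F, w5:T, w6:F. ✗
w3: successors {w3, w4, w5}; □□q there: w3:F, w4:F, w5:T. ✗
w4: successors {w0, w3, w6}; □□q there: w0:F, w3:F, w6:F. ✗
w5: successors {w2, w5}; □□q there: w2:F, w5:T. ✗
w6: successors {w0, w2, w6}; □□q there: w0:F, w2:F, w6:F. ✗

∅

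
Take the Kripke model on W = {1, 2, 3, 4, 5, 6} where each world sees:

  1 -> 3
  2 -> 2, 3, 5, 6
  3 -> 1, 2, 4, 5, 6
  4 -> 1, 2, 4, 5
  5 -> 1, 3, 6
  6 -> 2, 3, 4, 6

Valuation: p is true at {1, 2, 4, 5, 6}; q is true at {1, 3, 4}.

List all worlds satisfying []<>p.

{1, 2, 6}

1: successors {3}; <>p there: 3:T. ✓
2: successors {2, 3, 5, 6}; <>p there: 2:T, 3:T, 5:T, 6:T. ✓
3: successors {1, 2, 4, 5, 6}; <>p there: 1:F, 2:T, 4:T, 5:T, 6:T. ✗
4: successors {1, 2, 4, 5}; <>p there: 1:F, 2:T, 4:T, 5:T. ✗
5: successors {1, 3, 6}; <>p there: 1:F, 3:T, 6:T. ✗
6: successors {2, 3, 4, 6}; <>p there: 2:T, 3:T, 4:T, 6:T. ✓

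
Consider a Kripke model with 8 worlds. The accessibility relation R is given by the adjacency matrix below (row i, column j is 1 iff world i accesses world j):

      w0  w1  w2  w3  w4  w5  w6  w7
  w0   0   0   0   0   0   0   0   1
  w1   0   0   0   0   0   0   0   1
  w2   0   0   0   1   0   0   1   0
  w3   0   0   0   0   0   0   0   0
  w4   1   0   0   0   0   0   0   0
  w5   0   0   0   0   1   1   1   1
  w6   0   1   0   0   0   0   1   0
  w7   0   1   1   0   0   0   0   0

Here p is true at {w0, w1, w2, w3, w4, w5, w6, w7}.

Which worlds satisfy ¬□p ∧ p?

∅

w0: ¬□p is F, p is T. ✗
w1: ¬□p is F, p is T. ✗
w2: ¬□p is F, p is T. ✗
w3: ¬□p is F, p is T. ✗
w4: ¬□p is F, p is T. ✗
w5: ¬□p is F, p is T. ✗
w6: ¬□p is F, p is T. ✗
w7: ¬□p is F, p is T. ✗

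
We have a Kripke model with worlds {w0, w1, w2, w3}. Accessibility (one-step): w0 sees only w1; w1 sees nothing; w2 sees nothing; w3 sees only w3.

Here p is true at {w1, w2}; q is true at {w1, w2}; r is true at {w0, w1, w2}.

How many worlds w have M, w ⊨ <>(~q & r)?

0

w0: successors {w1}; ~q & r there: w1:F. ✗
w1: no successors, so <>(~q & r) fails. ✗
w2: no successors, so <>(~q & r) fails. ✗
w3: successors {w3}; ~q & r there: w3:F. ✗
Satisfying worlds: ∅.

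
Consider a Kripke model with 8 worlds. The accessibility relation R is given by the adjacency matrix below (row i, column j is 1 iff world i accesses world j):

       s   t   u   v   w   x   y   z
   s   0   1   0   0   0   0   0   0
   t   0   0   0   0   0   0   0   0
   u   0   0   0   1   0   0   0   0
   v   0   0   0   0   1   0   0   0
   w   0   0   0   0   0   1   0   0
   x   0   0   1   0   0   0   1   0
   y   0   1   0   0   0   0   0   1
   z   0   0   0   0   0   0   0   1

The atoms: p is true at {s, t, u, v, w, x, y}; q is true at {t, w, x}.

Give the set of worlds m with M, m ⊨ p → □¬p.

{t, z}

s: p is T, □¬p is F. ✗
t: p is T, □¬p is T. ✓
u: p is T, □¬p is F. ✗
v: p is T, □¬p is F. ✗
w: p is T, □¬p is F. ✗
x: p is T, □¬p is F. ✗
y: p is T, □¬p is F. ✗
z: p is F, □¬p is T. ✓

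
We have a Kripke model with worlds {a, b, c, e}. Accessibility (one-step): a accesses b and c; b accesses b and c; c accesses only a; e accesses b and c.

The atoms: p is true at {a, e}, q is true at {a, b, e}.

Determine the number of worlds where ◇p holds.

1

a: successors {b, c}; p there: b:F, c:F. ✗
b: successors {b, c}; p there: b:F, c:F. ✗
c: successors {a}; p there: a:T. ✓
e: successors {b, c}; p there: b:F, c:F. ✗
Satisfying worlds: {c}.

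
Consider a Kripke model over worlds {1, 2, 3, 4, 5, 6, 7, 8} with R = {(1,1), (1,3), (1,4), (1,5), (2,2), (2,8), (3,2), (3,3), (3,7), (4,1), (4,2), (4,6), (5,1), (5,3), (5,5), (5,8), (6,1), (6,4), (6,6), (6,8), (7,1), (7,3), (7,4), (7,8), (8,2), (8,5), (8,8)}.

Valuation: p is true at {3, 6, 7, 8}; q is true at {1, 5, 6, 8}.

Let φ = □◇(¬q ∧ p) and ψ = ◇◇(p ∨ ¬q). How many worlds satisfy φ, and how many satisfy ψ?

0 and 8

For □◇(¬q ∧ p):
1: successors {1, 3, 4, 5}; ◇(¬q ∧ p) there: 1:T, 3:T, 4:F, 5:T. ✗
2: successors {2, 8}; ◇(¬q ∧ p) there: 2:F, 8:F. ✗
3: successors {2, 3, 7}; ◇(¬q ∧ p) there: 2:F, 3:T, 7:T. ✗
4: successors {1, 2, 6}; ◇(¬q ∧ p) there: 1:T, 2:F, 6:F. ✗
5: successors {1, 3, 5, 8}; ◇(¬q ∧ p) there: 1:T, 3:T, 5:T, 8:F. ✗
6: successors {1, 4, 6, 8}; ◇(¬q ∧ p) there: 1:T, 4:F, 6:F, 8:F. ✗
7: successors {1, 3, 4, 8}; ◇(¬q ∧ p) there: 1:T, 3:T, 4:F, 8:F. ✗
8: successors {2, 5, 8}; ◇(¬q ∧ p) there: 2:F, 5:T, 8:F. ✗
— 0 worlds.
For ◇◇(p ∨ ¬q):
1: successors {1, 3, 4, 5}; ◇(p ∨ ¬q) there: 1:T, 3:T, 4:T, 5:T. ✓
2: successors {2, 8}; ◇(p ∨ ¬q) there: 2:T, 8:T. ✓
3: successors {2, 3, 7}; ◇(p ∨ ¬q) there: 2:T, 3:T, 7:T. ✓
4: successors {1, 2, 6}; ◇(p ∨ ¬q) there: 1:T, 2:T, 6:T. ✓
5: successors {1, 3, 5, 8}; ◇(p ∨ ¬q) there: 1:T, 3:T, 5:T, 8:T. ✓
6: successors {1, 4, 6, 8}; ◇(p ∨ ¬q) there: 1:T, 4:T, 6:T, 8:T. ✓
7: successors {1, 3, 4, 8}; ◇(p ∨ ¬q) there: 1:T, 3:T, 4:T, 8:T. ✓
8: successors {2, 5, 8}; ◇(p ∨ ¬q) there: 2:T, 5:T, 8:T. ✓
— 8 worlds.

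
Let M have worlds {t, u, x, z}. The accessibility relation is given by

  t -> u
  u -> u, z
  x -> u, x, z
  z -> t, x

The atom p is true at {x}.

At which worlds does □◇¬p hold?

t: successors {u}; ◇¬p there: u:T. ✓
u: successors {u, z}; ◇¬p there: u:T, z:T. ✓
x: successors {u, x, z}; ◇¬p there: u:T, x:T, z:T. ✓
z: successors {t, x}; ◇¬p there: t:T, x:T. ✓

{t, u, x, z}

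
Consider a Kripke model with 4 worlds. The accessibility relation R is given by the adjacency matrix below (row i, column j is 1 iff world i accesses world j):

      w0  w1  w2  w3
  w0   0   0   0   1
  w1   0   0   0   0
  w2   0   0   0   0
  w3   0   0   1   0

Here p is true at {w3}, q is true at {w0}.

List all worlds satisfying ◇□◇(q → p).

{w3}

w0: successors {w3}; □◇(q → p) there: w3:F. ✗
w1: no successors, so ◇□◇(q → p) fails. ✗
w2: no successors, so ◇□◇(q → p) fails. ✗
w3: successors {w2}; □◇(q → p) there: w2:T. ✓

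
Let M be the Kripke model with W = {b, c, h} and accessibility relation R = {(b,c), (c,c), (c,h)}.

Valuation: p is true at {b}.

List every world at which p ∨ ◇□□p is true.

b: p is T, ◇□□p is F. ✓
c: p is F, ◇□□p is T. ✓
h: p is F, ◇□□p is F. ✗

{b, c}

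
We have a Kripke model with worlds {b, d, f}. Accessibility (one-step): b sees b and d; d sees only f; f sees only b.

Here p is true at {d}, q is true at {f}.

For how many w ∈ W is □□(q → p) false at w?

b: successors {b, d}; □(q → p) there: b:T, d:F. ✗
d: successors {f}; □(q → p) there: f:T. ✓
f: successors {b}; □(q → p) there: b:T. ✓
Satisfying worlds: {d, f}.
So □□(q → p) fails at the other 1 world.

1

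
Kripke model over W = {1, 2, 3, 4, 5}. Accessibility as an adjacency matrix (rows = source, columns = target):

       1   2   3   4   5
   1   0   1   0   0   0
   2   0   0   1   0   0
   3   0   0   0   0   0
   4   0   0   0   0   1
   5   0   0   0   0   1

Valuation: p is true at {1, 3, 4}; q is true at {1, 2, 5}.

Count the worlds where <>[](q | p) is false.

1: successors {2}; [](q | p) there: 2:T. ✓
2: successors {3}; [](q | p) there: 3:T. ✓
3: no successors, so <>[](q | p) fails. ✗
4: successors {5}; [](q | p) there: 5:T. ✓
5: successors {5}; [](q | p) there: 5:T. ✓
Satisfying worlds: {1, 2, 4, 5}.
So <>[](q | p) fails at the other 1 world.

1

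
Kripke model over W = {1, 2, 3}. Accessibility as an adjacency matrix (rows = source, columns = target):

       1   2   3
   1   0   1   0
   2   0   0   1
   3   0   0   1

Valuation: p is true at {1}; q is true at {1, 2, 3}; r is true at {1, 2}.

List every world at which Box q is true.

1: successors {2}; q there: 2:T. ✓
2: successors {3}; q there: 3:T. ✓
3: successors {3}; q there: 3:T. ✓

{1, 2, 3}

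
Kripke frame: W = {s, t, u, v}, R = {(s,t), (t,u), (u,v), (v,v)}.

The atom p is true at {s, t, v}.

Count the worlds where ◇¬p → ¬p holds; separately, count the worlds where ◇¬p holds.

3 and 1

For ◇¬p → ¬p:
s: ◇¬p is F, ¬p is F. ✓
t: ◇¬p is T, ¬p is F. ✗
u: ◇¬p is F, ¬p is T. ✓
v: ◇¬p is F, ¬p is F. ✓
— 3 worlds.
For ◇¬p:
s: successors {t}; ¬p there: t:F. ✗
t: successors {u}; ¬p there: u:T. ✓
u: successors {v}; ¬p there: v:F. ✗
v: successors {v}; ¬p there: v:F. ✗
— 1 world.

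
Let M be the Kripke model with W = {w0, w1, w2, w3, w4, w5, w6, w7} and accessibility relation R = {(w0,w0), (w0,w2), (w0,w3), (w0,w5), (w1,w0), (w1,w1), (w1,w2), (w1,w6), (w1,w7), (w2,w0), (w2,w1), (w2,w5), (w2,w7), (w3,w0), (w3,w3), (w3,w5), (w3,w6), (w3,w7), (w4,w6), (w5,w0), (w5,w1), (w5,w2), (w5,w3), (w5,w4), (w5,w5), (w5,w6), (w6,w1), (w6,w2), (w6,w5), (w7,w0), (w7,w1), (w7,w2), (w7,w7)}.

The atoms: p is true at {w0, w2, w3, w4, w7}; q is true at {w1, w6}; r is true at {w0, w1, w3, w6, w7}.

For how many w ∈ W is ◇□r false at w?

w0: successors {w0, w2, w3, w5}; □r there: w0:F, w2:F, w3:F, w5:F. ✗
w1: successors {w0, w1, w2, w6, w7}; □r there: w0:F, w1:F, w2:F, w6:F, w7:F. ✗
w2: successors {w0, w1, w5, w7}; □r there: w0:F, w1:F, w5:F, w7:F. ✗
w3: successors {w0, w3, w5, w6, w7}; □r there: w0:F, w3:F, w5:F, w6:F, w7:F. ✗
w4: successors {w6}; □r there: w6:F. ✗
w5: successors {w0, w1, w2, w3, w4, w5, w6}; □r there: w0:F, w1:F, w2:F, w3:F, w4:T, w5:F, w6:F. ✓
w6: successors {w1, w2, w5}; □r there: w1:F, w2:F, w5:F. ✗
w7: successors {w0, w1, w2, w7}; □r there: w0:F, w1:F, w2:F, w7:F. ✗
Satisfying worlds: {w5}.
So ◇□r fails at the other 7 worlds.

7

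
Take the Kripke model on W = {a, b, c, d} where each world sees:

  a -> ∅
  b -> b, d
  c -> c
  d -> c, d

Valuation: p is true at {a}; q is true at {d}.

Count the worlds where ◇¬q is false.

1

a: no successors, so ◇¬q fails. ✗
b: successors {b, d}; ¬q there: b:T, d:F. ✓
c: successors {c}; ¬q there: c:T. ✓
d: successors {c, d}; ¬q there: c:T, d:F. ✓
Satisfying worlds: {b, c, d}.
So ◇¬q fails at the other 1 world.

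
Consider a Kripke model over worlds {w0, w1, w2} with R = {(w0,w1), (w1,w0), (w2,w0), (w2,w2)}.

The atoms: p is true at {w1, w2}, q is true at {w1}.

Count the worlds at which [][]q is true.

w0: successors {w1}; []q there: w1:F. ✗
w1: successors {w0}; []q there: w0:T. ✓
w2: successors {w0, w2}; []q there: w0:T, w2:F. ✗
Satisfying worlds: {w1}.

1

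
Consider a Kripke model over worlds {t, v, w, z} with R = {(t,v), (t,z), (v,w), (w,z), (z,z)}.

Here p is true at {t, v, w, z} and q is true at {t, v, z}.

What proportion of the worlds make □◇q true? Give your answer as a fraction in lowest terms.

t: successors {v, z}; ◇q there: v:F, z:T. ✗
v: successors {w}; ◇q there: w:T. ✓
w: successors {z}; ◇q there: z:T. ✓
z: successors {z}; ◇q there: z:T. ✓
That's 3 of 4 worlds, so 3/4.

3/4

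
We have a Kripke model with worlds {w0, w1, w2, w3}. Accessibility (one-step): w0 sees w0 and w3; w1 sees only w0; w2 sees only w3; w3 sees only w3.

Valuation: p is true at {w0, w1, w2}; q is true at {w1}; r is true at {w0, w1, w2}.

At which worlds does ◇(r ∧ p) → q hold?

{w1, w2, w3}

w0: ◇(r ∧ p) is T, q is F. ✗
w1: ◇(r ∧ p) is T, q is T. ✓
w2: ◇(r ∧ p) is F, q is F. ✓
w3: ◇(r ∧ p) is F, q is F. ✓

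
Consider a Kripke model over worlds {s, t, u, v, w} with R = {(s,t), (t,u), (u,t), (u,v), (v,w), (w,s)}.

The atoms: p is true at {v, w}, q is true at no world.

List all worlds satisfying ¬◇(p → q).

s: ◇(p → q) is T. ✗
t: ◇(p → q) is T. ✗
u: ◇(p → q) is T. ✗
v: ◇(p → q) is F. ✓
w: ◇(p → q) is T. ✗

{v}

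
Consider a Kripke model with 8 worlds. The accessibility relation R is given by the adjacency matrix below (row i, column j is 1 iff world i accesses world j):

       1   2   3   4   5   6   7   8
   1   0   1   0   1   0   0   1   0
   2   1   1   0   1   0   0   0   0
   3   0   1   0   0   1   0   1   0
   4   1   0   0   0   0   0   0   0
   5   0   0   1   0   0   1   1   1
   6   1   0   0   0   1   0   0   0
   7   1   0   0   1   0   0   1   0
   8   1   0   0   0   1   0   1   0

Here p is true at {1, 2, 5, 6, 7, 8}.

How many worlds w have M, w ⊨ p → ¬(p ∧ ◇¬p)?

4

1: p is T, ¬(p ∧ ◇¬p) is F. ✗
2: p is T, ¬(p ∧ ◇¬p) is F. ✗
3: p is F, ¬(p ∧ ◇¬p) is T. ✓
4: p is F, ¬(p ∧ ◇¬p) is T. ✓
5: p is T, ¬(p ∧ ◇¬p) is F. ✗
6: p is T, ¬(p ∧ ◇¬p) is T. ✓
7: p is T, ¬(p ∧ ◇¬p) is F. ✗
8: p is T, ¬(p ∧ ◇¬p) is T. ✓
Satisfying worlds: {3, 4, 6, 8}.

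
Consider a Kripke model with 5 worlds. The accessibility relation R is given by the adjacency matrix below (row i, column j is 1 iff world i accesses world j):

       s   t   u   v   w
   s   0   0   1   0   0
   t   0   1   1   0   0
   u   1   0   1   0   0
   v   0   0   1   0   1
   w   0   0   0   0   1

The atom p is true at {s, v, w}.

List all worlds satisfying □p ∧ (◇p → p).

s: □p is F, ◇p → p is T. ✗
t: □p is F, ◇p → p is T. ✗
u: □p is F, ◇p → p is F. ✗
v: □p is F, ◇p → p is T. ✗
w: □p is T, ◇p → p is T. ✓

{w}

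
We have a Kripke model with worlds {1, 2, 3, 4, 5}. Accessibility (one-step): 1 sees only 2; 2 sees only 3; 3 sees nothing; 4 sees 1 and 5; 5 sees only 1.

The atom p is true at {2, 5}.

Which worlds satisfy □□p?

{2, 3, 5}

1: successors {2}; □p there: 2:F. ✗
2: successors {3}; □p there: 3:T. ✓
3: no successors, so □□p holds vacuously. ✓
4: successors {1, 5}; □p there: 1:T, 5:F. ✗
5: successors {1}; □p there: 1:T. ✓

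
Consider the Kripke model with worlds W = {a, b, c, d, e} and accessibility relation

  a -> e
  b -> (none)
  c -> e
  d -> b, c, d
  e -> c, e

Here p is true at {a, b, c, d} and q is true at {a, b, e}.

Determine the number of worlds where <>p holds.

a: successors {e}; p there: e:F. ✗
b: no successors, so <>p fails. ✗
c: successors {e}; p there: e:F. ✗
d: successors {b, c, d}; p there: b:T, c:T, d:T. ✓
e: successors {c, e}; p there: c:T, e:F. ✓
Satisfying worlds: {d, e}.

2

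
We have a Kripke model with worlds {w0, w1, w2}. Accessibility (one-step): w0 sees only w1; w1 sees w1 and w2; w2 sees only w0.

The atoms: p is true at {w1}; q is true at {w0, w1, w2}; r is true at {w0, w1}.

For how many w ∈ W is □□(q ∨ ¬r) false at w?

w0: successors {w1}; □(q ∨ ¬r) there: w1:T. ✓
w1: successors {w1, w2}; □(q ∨ ¬r) there: w1:T, w2:T. ✓
w2: successors {w0}; □(q ∨ ¬r) there: w0:T. ✓
Satisfying worlds: {w0, w1, w2}.
So □□(q ∨ ¬r) fails at the other 0 worlds.

0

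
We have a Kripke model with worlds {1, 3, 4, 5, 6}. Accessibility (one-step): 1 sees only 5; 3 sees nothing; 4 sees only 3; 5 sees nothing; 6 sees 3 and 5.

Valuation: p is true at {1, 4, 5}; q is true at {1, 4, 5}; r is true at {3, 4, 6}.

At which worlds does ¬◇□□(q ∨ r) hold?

1: ◇□□(q ∨ r) is T. ✗
3: ◇□□(q ∨ r) is F. ✓
4: ◇□□(q ∨ r) is T. ✗
5: ◇□□(q ∨ r) is F. ✓
6: ◇□□(q ∨ r) is T. ✗

{3, 5}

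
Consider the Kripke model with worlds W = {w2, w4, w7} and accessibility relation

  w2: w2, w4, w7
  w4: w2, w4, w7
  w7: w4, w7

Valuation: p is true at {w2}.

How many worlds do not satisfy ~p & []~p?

w2: ~p is F, []~p is F. ✗
w4: ~p is T, []~p is F. ✗
w7: ~p is T, []~p is T. ✓
Satisfying worlds: {w7}.
So ~p & []~p fails at the other 2 worlds.

2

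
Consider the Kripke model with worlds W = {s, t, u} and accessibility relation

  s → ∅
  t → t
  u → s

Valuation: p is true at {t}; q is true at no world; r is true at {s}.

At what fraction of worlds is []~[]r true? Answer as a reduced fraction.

2/3

s: no successors, so []~[]r holds vacuously. ✓
t: successors {t}; ~[]r there: t:T. ✓
u: successors {s}; ~[]r there: s:F. ✗
That's 2 of 3 worlds, so 2/3.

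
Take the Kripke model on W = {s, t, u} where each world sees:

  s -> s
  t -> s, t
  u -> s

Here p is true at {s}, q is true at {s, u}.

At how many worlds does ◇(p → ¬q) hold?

1

s: successors {s}; p → ¬q there: s:F. ✗
t: successors {s, t}; p → ¬q there: s:F, t:T. ✓
u: successors {s}; p → ¬q there: s:F. ✗
Satisfying worlds: {t}.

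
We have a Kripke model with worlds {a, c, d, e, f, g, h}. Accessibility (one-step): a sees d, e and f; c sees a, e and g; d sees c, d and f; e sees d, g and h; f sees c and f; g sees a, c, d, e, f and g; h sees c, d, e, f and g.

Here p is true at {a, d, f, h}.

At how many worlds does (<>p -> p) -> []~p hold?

3

a: <>p -> p is T, []~p is F. ✗
c: <>p -> p is F, []~p is F. ✓
d: <>p -> p is T, []~p is F. ✗
e: <>p -> p is F, []~p is F. ✓
f: <>p -> p is T, []~p is F. ✗
g: <>p -> p is F, []~p is F. ✓
h: <>p -> p is T, []~p is F. ✗
Satisfying worlds: {c, e, g}.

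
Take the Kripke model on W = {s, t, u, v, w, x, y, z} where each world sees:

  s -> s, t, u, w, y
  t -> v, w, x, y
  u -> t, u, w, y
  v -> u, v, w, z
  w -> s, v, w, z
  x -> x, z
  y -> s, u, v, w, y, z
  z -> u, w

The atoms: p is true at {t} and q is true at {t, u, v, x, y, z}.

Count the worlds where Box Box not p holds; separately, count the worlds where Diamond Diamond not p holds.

For Box Box not p:
s: successors {s, t, u, w, y}; Box not p there: s:F, t:T, u:F, w:T, y:T. ✗
t: successors {v, w, x, y}; Box not p there: v:T, w:T, x:T, y:T. ✓
u: successors {t, u, w, y}; Box not p there: t:T, u:F, w:T, y:T. ✗
v: successors {u, v, w, z}; Box not p there: u:F, v:T, w:T, z:T. ✗
w: successors {s, v, w, z}; Box not p there: s:F, v:T, w:T, z:T. ✗
x: successors {x, z}; Box not p there: x:T, z:T. ✓
y: successors {s, u, v, w, y, z}; Box not p there: s:F, u:F, v:T, w:T, y:T, z:T. ✗
z: successors {u, w}; Box not p there: u:F, w:T. ✗
— 2 worlds.
For Diamond Diamond not p:
s: successors {s, t, u, w, y}; Diamond not p there: s:T, t:T, u:T, w:T, y:T. ✓
t: successors {v, w, x, y}; Diamond not p there: v:T, w:T, x:T, y:T. ✓
u: successors {t, u, w, y}; Diamond not p there: t:T, u:T, w:T, y:T. ✓
v: successors {u, v, w, z}; Diamond not p there: u:T, v:T, w:T, z:T. ✓
w: successors {s, v, w, z}; Diamond not p there: s:T, v:T, w:T, z:T. ✓
x: successors {x, z}; Diamond not p there: x:T, z:T. ✓
y: successors {s, u, v, w, y, z}; Diamond not p there: s:T, u:T, v:T, w:T, y:T, z:T. ✓
z: successors {u, w}; Diamond not p there: u:T, w:T. ✓
— 8 worlds.

2 and 8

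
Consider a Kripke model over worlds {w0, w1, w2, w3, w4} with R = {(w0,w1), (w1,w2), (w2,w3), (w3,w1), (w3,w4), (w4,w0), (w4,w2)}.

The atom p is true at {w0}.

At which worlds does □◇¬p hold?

{w0, w1, w2, w3, w4}

w0: successors {w1}; ◇¬p there: w1:T. ✓
w1: successors {w2}; ◇¬p there: w2:T. ✓
w2: successors {w3}; ◇¬p there: w3:T. ✓
w3: successors {w1, w4}; ◇¬p there: w1:T, w4:T. ✓
w4: successors {w0, w2}; ◇¬p there: w0:T, w2:T. ✓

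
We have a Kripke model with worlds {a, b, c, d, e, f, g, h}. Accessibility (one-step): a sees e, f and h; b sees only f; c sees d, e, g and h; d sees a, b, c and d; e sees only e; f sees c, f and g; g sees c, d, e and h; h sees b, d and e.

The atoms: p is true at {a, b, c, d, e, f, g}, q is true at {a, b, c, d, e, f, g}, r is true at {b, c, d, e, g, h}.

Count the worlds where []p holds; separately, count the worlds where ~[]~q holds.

For []p:
a: successors {e, f, h}; p there: e:T, f:T, h:F. ✗
b: successors {f}; p there: f:T. ✓
c: successors {d, e, g, h}; p there: d:T, e:T, g:T, h:F. ✗
d: successors {a, b, c, d}; p there: a:T, b:T, c:T, d:T. ✓
e: successors {e}; p there: e:T. ✓
f: successors {c, f, g}; p there: c:T, f:T, g:T. ✓
g: successors {c, d, e, h}; p there: c:T, d:T, e:T, h:F. ✗
h: successors {b, d, e}; p there: b:T, d:T, e:T. ✓
— 5 worlds.
For ~[]~q:
a: []~q is F. ✓
b: []~q is F. ✓
c: []~q is F. ✓
d: []~q is F. ✓
e: []~q is F. ✓
f: []~q is F. ✓
g: []~q is F. ✓
h: []~q is F. ✓
— 8 worlds.

5 and 8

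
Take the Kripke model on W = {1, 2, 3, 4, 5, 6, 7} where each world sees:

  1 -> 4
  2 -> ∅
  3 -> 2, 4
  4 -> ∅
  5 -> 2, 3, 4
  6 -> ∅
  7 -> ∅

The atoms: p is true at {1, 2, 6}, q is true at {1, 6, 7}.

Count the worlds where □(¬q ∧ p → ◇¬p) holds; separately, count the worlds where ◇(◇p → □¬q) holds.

5 and 3

For □(¬q ∧ p → ◇¬p):
1: successors {4}; ¬q ∧ p → ◇¬p there: 4:T. ✓
2: no successors, so □(¬q ∧ p → ◇¬p) holds vacuously. ✓
3: successors {2, 4}; ¬q ∧ p → ◇¬p there: 2:F, 4:T. ✗
4: no successors, so □(¬q ∧ p → ◇¬p) holds vacuously. ✓
5: successors {2, 3, 4}; ¬q ∧ p → ◇¬p there: 2:F, 3:T, 4:T. ✗
6: no successors, so □(¬q ∧ p → ◇¬p) holds vacuously. ✓
7: no successors, so □(¬q ∧ p → ◇¬p) holds vacuously. ✓
— 5 worlds.
For ◇(◇p → □¬q):
1: successors {4}; ◇p → □¬q there: 4:T. ✓
2: no successors, so ◇(◇p → □¬q) fails. ✗
3: successors {2, 4}; ◇p → □¬q there: 2:T, 4:T. ✓
4: no successors, so ◇(◇p → □¬q) fails. ✗
5: successors {2, 3, 4}; ◇p → □¬q there: 2:T, 3:T, 4:T. ✓
6: no successors, so ◇(◇p → □¬q) fails. ✗
7: no successors, so ◇(◇p → □¬q) fails. ✗
— 3 worlds.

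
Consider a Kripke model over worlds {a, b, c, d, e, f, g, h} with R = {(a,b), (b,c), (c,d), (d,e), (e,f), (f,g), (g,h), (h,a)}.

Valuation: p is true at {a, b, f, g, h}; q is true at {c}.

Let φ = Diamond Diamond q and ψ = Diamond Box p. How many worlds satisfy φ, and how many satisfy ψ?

1 and 5

For Diamond Diamond q:
a: successors {b}; Diamond q there: b:T. ✓
b: successors {c}; Diamond q there: c:F. ✗
c: successors {d}; Diamond q there: d:F. ✗
d: successors {e}; Diamond q there: e:F. ✗
e: successors {f}; Diamond q there: f:F. ✗
f: successors {g}; Diamond q there: g:F. ✗
g: successors {h}; Diamond q there: h:F. ✗
h: successors {a}; Diamond q there: a:F. ✗
— 1 world.
For Diamond Box p:
a: successors {b}; Box p there: b:F. ✗
b: successors {c}; Box p there: c:F. ✗
c: successors {d}; Box p there: d:F. ✗
d: successors {e}; Box p there: e:T. ✓
e: successors {f}; Box p there: f:T. ✓
f: successors {g}; Box p there: g:T. ✓
g: successors {h}; Box p there: h:T. ✓
h: successors {a}; Box p there: a:T. ✓
— 5 worlds.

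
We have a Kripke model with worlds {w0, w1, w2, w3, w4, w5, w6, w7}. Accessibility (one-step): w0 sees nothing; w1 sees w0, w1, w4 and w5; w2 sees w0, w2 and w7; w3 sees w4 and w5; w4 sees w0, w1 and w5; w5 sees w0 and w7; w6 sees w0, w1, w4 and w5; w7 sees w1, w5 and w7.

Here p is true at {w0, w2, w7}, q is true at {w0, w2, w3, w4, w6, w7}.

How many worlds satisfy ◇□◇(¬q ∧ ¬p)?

5

w0: no successors, so ◇□◇(¬q ∧ ¬p) fails. ✗
w1: successors {w0, w1, w4, w5}; □◇(¬q ∧ ¬p) there: w0:T, w1:F, w4:F, w5:F. ✓
w2: successors {w0, w2, w7}; □◇(¬q ∧ ¬p) there: w0:T, w2:F, w7:F. ✓
w3: successors {w4, w5}; □◇(¬q ∧ ¬p) there: w4:F, w5:F. ✗
w4: successors {w0, w1, w5}; □◇(¬q ∧ ¬p) there: w0:T, w1:F, w5:F. ✓
w5: successors {w0, w7}; □◇(¬q ∧ ¬p) there: w0:T, w7:F. ✓
w6: successors {w0, w1, w4, w5}; □◇(¬q ∧ ¬p) there: w0:T, w1:F, w4:F, w5:F. ✓
w7: successors {w1, w5, w7}; □◇(¬q ∧ ¬p) there: w1:F, w5:F, w7:F. ✗
Satisfying worlds: {w1, w2, w4, w5, w6}.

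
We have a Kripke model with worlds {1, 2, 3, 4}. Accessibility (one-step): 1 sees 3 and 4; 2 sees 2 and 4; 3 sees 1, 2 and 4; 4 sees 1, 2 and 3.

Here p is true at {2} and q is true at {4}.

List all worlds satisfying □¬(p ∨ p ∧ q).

1: successors {3, 4}; ¬(p ∨ p ∧ q) there: 3:T, 4:T. ✓
2: successors {2, 4}; ¬(p ∨ p ∧ q) there: 2:F, 4:T. ✗
3: successors {1, 2, 4}; ¬(p ∨ p ∧ q) there: 1:T, 2:F, 4:T. ✗
4: successors {1, 2, 3}; ¬(p ∨ p ∧ q) there: 1:T, 2:F, 3:T. ✗

{1}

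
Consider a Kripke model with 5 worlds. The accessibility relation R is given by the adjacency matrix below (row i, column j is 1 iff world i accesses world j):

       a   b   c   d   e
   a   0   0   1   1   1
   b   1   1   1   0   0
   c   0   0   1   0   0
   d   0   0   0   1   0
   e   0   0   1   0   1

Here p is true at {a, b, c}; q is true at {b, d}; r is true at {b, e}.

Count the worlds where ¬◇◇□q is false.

3

a: ◇◇□q is T. ✗
b: ◇◇□q is T. ✗
c: ◇◇□q is F. ✓
d: ◇◇□q is T. ✗
e: ◇◇□q is F. ✓
Satisfying worlds: {c, e}.
So ¬◇◇□q fails at the other 3 worlds.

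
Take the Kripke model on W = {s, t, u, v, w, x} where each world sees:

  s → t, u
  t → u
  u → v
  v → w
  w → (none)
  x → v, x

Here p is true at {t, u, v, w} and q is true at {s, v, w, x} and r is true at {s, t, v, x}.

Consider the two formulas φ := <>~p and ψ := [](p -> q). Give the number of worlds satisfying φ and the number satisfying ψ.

For <>~p:
s: successors {t, u}; ~p there: t:F, u:F. ✗
t: successors {u}; ~p there: u:F. ✗
u: successors {v}; ~p there: v:F. ✗
v: successors {w}; ~p there: w:F. ✗
w: no successors, so <>~p fails. ✗
x: successors {v, x}; ~p there: v:F, x:T. ✓
— 1 world.
For [](p -> q):
s: successors {t, u}; p -> q there: t:F, u:F. ✗
t: successors {u}; p -> q there: u:F. ✗
u: successors {v}; p -> q there: v:T. ✓
v: successors {w}; p -> q there: w:T. ✓
w: no successors, so [](p -> q) holds vacuously. ✓
x: successors {v, x}; p -> q there: v:T, x:T. ✓
— 4 worlds.

1 and 4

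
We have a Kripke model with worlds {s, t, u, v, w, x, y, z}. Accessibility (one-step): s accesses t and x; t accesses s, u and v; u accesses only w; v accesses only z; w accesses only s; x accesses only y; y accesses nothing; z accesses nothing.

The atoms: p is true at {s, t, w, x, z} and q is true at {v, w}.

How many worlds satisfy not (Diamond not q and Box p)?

5

s: Diamond not q and Box p is T. ✗
t: Diamond not q and Box p is F. ✓
u: Diamond not q and Box p is F. ✓
v: Diamond not q and Box p is T. ✗
w: Diamond not q and Box p is T. ✗
x: Diamond not q and Box p is F. ✓
y: Diamond not q and Box p is F. ✓
z: Diamond not q and Box p is F. ✓
Satisfying worlds: {t, u, x, y, z}.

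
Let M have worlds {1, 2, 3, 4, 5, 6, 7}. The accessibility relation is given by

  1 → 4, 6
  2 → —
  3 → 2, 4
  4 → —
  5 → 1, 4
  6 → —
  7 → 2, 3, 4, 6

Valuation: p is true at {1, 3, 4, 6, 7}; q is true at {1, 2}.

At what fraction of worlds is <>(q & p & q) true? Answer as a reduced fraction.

1/7

1: successors {4, 6}; q & p & q there: 4:F, 6:F. ✗
2: no successors, so <>(q & p & q) fails. ✗
3: successors {2, 4}; q & p & q there: 2:F, 4:F. ✗
4: no successors, so <>(q & p & q) fails. ✗
5: successors {1, 4}; q & p & q there: 1:T, 4:F. ✓
6: no successors, so <>(q & p & q) fails. ✗
7: successors {2, 3, 4, 6}; q & p & q there: 2:F, 3:F, 4:F, 6:F. ✗
That's 1 of 7 worlds, so 1/7.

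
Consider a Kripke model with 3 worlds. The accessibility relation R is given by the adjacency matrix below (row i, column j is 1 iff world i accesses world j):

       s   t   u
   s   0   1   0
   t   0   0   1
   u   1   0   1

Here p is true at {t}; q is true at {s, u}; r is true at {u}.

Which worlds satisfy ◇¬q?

s: successors {t}; ¬q there: t:T. ✓
t: successors {u}; ¬q there: u:F. ✗
u: successors {s, u}; ¬q there: s:F, u:F. ✗

{s}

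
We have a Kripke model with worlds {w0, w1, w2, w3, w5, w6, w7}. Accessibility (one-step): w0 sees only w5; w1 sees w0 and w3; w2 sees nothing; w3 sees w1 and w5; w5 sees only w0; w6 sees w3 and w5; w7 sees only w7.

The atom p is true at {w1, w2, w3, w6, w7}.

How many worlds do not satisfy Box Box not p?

w0: successors {w5}; Box not p there: w5:T. ✓
w1: successors {w0, w3}; Box not p there: w0:T, w3:F. ✗
w2: no successors, so Box Box not p holds vacuously. ✓
w3: successors {w1, w5}; Box not p there: w1:F, w5:T. ✗
w5: successors {w0}; Box not p there: w0:T. ✓
w6: successors {w3, w5}; Box not p there: w3:F, w5:T. ✗
w7: successors {w7}; Box not p there: w7:F. ✗
Satisfying worlds: {w0, w2, w5}.
So Box Box not p fails at the other 4 worlds.

4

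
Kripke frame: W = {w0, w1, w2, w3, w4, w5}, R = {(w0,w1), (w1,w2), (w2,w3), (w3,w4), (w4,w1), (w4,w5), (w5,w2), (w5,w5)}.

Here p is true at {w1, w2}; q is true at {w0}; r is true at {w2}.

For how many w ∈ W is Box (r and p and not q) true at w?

w0: successors {w1}; r and p and not q there: w1:F. ✗
w1: successors {w2}; r and p and not q there: w2:T. ✓
w2: successors {w3}; r and p and not q there: w3:F. ✗
w3: successors {w4}; r and p and not q there: w4:F. ✗
w4: successors {w1, w5}; r and p and not q there: w1:F, w5:F. ✗
w5: successors {w2, w5}; r and p and not q there: w2:T, w5:F. ✗
Satisfying worlds: {w1}.

1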